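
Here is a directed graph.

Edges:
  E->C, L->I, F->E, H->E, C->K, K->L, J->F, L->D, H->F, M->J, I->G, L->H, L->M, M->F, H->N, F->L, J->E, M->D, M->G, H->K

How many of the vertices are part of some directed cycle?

A vertex is on a directed cycle iff it belongs to a strongly connected component of size ≥ 2 (or has a self-loop).
The vertices on cycles are {C, E, F, H, J, K, L, M} — 8 in total.

8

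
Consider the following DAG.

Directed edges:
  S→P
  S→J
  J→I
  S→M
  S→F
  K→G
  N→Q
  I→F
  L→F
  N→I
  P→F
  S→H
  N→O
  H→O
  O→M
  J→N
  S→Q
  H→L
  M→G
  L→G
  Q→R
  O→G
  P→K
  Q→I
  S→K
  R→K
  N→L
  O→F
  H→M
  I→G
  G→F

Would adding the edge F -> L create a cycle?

Yes

Adding F→L creates a cycle iff L can already reach F.
Path from L: L → F.
So L → … → F → L is a cycle.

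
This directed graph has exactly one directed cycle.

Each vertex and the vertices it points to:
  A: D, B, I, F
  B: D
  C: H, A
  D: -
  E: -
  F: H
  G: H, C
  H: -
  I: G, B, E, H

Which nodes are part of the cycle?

A, C, G, I

DFS with gray/black marking from A:
A gray
  D gray
  D black
  B gray
    B→D: D black — skip
  B black
  I gray
    G gray
      H gray
      H black
      C gray
        C→H: H black — skip
        C→A: A is gray → back edge
Back edge closes the cycle A → I → G → C → A; its vertices are {A, C, G, I}.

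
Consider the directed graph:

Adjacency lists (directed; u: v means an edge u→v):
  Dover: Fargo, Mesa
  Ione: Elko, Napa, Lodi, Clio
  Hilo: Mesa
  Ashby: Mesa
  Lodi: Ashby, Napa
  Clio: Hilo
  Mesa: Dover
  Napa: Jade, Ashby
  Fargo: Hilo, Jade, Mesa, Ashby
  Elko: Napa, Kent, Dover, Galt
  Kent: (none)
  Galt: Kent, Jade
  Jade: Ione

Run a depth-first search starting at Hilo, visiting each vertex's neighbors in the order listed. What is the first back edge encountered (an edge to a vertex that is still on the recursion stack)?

DFS from Hilo (visiting each vertex's neighbors in the order listed); mark gray on enter, black on exit:
Hilo gray
  Mesa gray
    Dover gray
      Fargo gray
        Fargo→Hilo: Hilo is gray → back edge
First back edge: Fargo → Hilo.

Fargo→Hilo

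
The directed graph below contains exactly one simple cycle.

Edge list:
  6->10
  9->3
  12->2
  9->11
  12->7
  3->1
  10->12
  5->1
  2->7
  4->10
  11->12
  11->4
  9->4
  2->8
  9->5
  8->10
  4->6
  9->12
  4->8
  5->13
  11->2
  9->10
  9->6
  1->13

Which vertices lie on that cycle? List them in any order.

DFS with gray/black marking from 12:
12 gray
  2 gray
    7 gray
    7 black
    8 gray
      10 gray
        10→12: 12 is gray → back edge
Back edge closes the cycle 12 → 2 → 8 → 10 → 12; its vertices are {2, 8, 10, 12}.

2, 8, 10, 12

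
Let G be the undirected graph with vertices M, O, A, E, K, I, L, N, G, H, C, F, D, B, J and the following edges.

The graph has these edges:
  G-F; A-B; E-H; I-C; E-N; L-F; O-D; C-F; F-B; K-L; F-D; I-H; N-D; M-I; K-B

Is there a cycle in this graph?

DFS, tracking each vertex's parent; an edge to a visited non-parent vertex closes a cycle.
Start from A:
visit A (parent –)
  visit B (parent A)
    B–A: parent, skip
    visit K (parent B)
      K–B: parent, skip
      visit L (parent K)
        visit F (parent L)
          F–B: B visited and ≠ parent → cycle
Cycle: B – K – L – F – B.

Yes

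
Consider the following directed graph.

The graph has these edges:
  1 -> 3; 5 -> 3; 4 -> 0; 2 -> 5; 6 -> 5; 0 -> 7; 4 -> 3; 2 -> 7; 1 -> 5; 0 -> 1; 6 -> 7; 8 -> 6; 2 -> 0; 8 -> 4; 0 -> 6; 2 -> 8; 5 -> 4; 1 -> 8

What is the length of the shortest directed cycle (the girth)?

4

For each vertex v, BFS finds the shortest path from v back to v.
The shortest such closed walk is 8 → 4 → 0 → 1 → 8, length 4.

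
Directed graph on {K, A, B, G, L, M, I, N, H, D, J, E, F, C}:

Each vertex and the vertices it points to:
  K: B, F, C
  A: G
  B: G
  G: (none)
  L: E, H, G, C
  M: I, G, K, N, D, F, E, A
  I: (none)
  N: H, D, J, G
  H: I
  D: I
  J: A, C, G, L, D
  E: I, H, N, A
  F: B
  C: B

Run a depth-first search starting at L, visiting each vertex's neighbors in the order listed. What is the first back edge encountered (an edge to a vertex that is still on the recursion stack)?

DFS from L (visiting each vertex's neighbors in the order listed); mark gray on enter, black on exit:
L gray
  E gray
    I gray
    I black
    H gray
      H→I: I black — skip
    H black
    N gray
      N→H: H black — skip
      D gray
        D→I: I black — skip
      D black
      J gray
        A gray
          G gray
          G black
        A black
        C gray
          B gray
            B→G: G black — skip
          B black
        C black
        J→G: G black — skip
        J→L: L is gray → back edge
First back edge: J → L.

J→L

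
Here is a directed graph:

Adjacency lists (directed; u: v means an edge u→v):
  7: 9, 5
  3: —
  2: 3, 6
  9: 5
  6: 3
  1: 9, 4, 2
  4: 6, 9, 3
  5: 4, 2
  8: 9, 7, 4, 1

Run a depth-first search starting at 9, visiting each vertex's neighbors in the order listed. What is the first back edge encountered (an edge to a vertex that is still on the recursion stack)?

4→9

DFS from 9 (visiting each vertex's neighbors in the order listed); mark gray on enter, black on exit:
9 gray
  5 gray
    4 gray
      6 gray
        3 gray
        3 black
      6 black
      4→9: 9 is gray → back edge
First back edge: 4 → 9.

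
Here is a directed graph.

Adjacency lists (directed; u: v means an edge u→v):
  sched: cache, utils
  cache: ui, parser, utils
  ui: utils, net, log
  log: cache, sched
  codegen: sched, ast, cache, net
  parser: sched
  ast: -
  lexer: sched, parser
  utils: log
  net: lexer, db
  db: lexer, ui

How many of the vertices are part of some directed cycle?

9

A vertex is on a directed cycle iff it belongs to a strongly connected component of size ≥ 2 (or has a self-loop).
The vertices on cycles are {db, ui, log, net, cache, lexer, sched, utils, parser} — 9 in total.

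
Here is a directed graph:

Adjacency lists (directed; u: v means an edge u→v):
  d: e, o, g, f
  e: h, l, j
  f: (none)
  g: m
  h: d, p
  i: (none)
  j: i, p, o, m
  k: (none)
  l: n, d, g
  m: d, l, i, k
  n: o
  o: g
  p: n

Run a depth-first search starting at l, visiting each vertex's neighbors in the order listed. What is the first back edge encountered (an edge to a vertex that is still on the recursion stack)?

DFS from l (visiting each vertex's neighbors in the order listed); mark gray on enter, black on exit:
l gray
  n gray
    o gray
      g gray
        m gray
          d gray
            e gray
              h gray
                h→d: d is gray → back edge
First back edge: h → d.

h→d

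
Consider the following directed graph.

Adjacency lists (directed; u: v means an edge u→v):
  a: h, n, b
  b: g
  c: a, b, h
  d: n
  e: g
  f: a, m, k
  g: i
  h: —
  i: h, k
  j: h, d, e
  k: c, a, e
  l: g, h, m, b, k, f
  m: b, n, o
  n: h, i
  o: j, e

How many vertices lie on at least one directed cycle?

A vertex is on a directed cycle iff it belongs to a strongly connected component of size ≥ 2 (or has a self-loop).
The vertices on cycles are {a, b, c, e, g, i, k, n} — 8 in total.

8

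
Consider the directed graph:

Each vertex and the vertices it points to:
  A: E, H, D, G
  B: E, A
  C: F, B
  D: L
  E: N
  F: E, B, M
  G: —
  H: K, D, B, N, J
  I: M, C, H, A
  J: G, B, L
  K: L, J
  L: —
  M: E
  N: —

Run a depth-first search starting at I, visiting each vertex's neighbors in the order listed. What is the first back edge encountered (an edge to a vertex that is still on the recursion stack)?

J->B

DFS from I (visiting each vertex's neighbors in the order listed); mark gray on enter, black on exit:
I gray
  M gray
    E gray
      N gray
      N black
    E black
  M black
  C gray
    F gray
      F→E: E black — skip
      B gray
        B→E: E black — skip
        A gray
          A→E: E black — skip
          H gray
            K gray
              L gray
              L black
              J gray
                G gray
                G black
                J→B: B is gray → back edge
First back edge: J → B.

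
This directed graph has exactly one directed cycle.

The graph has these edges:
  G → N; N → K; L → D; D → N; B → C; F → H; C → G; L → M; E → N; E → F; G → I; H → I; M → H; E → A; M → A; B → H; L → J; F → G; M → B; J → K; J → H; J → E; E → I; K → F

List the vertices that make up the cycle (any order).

F, G, K, N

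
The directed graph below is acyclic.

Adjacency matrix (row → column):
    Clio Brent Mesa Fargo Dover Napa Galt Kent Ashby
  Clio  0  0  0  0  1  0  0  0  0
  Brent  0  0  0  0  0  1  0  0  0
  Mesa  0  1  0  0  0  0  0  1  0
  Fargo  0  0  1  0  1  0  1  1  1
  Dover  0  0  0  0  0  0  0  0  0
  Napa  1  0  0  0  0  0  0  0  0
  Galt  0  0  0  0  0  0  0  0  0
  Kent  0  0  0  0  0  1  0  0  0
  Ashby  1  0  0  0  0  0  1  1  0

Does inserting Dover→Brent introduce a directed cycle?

Yes

Adding Dover→Brent creates a cycle iff Brent can already reach Dover.
Path from Brent: Brent → Napa → Clio → Dover.
So Brent → … → Dover → Brent is a cycle.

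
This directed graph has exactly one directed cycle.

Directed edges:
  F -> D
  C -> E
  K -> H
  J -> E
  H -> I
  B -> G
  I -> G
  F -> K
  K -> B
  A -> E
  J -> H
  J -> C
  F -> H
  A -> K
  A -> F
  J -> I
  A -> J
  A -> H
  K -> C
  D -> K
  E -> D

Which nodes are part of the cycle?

DFS with gray/black marking from K:
K gray
  B gray
    G gray
    G black
  B black
  H gray
    I gray
      I→G: G black — skip
    I black
  H black
  C gray
    E gray
      D gray
        D→K: K is gray → back edge
Back edge closes the cycle K → C → E → D → K; its vertices are {C, D, E, K}.

C, D, E, K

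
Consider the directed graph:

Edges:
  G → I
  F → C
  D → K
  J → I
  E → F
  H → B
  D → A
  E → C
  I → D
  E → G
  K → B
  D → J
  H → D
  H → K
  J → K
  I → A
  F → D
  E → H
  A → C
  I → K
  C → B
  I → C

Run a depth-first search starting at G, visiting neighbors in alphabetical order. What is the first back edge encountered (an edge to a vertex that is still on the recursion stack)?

J→I

DFS from G (visiting neighbors in alphabetical order); mark gray on enter, black on exit:
G gray
  I gray
    A gray
      C gray
        B gray
        B black
      C black
    A black
    I→C: C black — skip
    D gray
      D→A: A black — skip
      J gray
        J→I: I is gray → back edge
First back edge: J → I.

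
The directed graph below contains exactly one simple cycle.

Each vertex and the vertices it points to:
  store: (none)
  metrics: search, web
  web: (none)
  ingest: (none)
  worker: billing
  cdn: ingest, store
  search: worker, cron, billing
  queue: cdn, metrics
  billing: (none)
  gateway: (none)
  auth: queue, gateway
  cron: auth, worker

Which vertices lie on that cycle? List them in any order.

DFS with gray/black marking from queue:
queue gray
  cdn gray
    ingest gray
    ingest black
    store gray
    store black
  cdn black
  metrics gray
    search gray
      worker gray
        billing gray
        billing black
      worker black
      cron gray
        auth gray
          auth→queue: queue is gray → back edge
Back edge closes the cycle queue → metrics → search → cron → auth → queue; its vertices are {auth, cron, queue, search, metrics}.

auth, cron, queue, search, metrics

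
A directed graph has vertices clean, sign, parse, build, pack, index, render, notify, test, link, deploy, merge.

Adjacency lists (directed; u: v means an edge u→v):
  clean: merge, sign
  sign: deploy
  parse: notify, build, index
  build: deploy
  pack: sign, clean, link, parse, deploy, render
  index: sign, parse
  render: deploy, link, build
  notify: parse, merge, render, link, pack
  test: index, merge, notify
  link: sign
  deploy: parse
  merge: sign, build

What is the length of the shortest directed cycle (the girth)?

2

For each vertex v, BFS finds the shortest path from v back to v.
The shortest such closed walk is notify → parse → notify, length 2.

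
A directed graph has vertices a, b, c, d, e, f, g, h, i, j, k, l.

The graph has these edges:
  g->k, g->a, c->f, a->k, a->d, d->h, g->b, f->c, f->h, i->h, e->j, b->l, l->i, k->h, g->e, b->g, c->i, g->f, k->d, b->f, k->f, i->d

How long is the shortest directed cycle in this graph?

2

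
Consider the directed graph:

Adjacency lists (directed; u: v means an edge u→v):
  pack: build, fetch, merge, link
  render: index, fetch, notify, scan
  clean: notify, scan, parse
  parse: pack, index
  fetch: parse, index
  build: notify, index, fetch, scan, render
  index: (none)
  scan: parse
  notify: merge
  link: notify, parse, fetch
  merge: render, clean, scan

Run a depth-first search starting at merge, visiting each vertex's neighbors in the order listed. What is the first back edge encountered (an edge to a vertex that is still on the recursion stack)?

DFS from merge (visiting each vertex's neighbors in the order listed); mark gray on enter, black on exit:
merge gray
  render gray
    index gray
    index black
    fetch gray
      parse gray
        pack gray
          build gray
            notify gray
              notify→merge: merge is gray → back edge
First back edge: notify → merge.

notify->merge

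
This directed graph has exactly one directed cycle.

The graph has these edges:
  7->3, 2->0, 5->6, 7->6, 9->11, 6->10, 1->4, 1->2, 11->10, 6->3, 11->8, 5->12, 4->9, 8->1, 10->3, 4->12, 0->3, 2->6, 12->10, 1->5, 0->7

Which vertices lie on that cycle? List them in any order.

1, 4, 8, 9, 11

DFS with gray/black marking from 1:
1 gray
  4 gray
    12 gray
      10 gray
        3 gray
        3 black
      10 black
    12 black
    9 gray
      11 gray
        11→10: 10 black — skip
        8 gray
          8→1: 1 is gray → back edge
Back edge closes the cycle 1 → 4 → 9 → 11 → 8 → 1; its vertices are {1, 4, 8, 9, 11}.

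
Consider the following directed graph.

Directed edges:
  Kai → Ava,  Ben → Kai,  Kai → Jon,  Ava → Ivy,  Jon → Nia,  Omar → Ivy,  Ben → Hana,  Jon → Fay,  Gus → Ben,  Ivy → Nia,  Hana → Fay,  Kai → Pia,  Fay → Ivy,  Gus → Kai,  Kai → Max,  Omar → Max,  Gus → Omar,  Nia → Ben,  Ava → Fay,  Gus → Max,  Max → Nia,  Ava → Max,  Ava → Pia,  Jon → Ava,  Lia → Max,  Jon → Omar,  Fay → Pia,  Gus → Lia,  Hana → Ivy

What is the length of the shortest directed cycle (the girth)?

4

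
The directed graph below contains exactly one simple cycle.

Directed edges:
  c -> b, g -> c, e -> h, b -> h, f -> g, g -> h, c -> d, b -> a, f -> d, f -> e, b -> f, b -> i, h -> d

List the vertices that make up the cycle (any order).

DFS with gray/black marking from b:
b gray
  f gray
    g gray
      h gray
        d gray
        d black
      h black
      c gray
        c→d: d black — skip
        c→b: b is gray → back edge
Back edge closes the cycle b → f → g → c → b; its vertices are {b, c, f, g}.

b, c, f, g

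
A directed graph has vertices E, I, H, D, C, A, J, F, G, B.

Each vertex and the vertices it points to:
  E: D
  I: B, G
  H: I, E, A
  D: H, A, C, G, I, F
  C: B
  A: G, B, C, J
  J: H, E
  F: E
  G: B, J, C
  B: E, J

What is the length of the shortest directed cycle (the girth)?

3

For each vertex v, BFS finds the shortest path from v back to v.
The shortest such closed walk is D → H → E → D, length 3.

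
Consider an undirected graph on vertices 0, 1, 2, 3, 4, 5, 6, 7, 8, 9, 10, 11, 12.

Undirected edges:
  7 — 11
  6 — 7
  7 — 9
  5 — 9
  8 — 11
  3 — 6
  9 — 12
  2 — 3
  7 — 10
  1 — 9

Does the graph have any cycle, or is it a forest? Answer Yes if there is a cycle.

No

DFS, tracking each vertex's parent; an edge to a visited non-parent vertex closes a cycle.
Start from 12:
visit 12 (parent –)
  visit 9 (parent 12)
    9–12: parent, skip
    visit 5 (parent 9)
      5–9: parent, skip
    visit 7 (parent 9)
      7–9: parent, skip
      visit 11 (parent 7)
        11–7: parent, skip
        visit 8 (parent 11)
          8–11: parent, skip
      visit 6 (parent 7)
        visit 3 (parent 6)
          visit 2 (parent 3)
            2–3: parent, skip
          3–6: parent, skip
        6–7: parent, skip
      visit 10 (parent 7)
        10–7: parent, skip
    visit 1 (parent 9)
      1–9: parent, skip
visit 0 (parent –)
visit 4 (parent –)
No non-parent visited neighbor found — the graph is a forest.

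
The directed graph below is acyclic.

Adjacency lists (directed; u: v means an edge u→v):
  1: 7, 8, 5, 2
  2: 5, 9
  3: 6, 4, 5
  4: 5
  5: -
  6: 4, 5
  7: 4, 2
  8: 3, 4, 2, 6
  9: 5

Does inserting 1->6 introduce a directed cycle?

Adding 1→6 creates a cycle iff 6 can already reach 1.
Explore from 6: no path reaches 1. The graph stays acyclic.

No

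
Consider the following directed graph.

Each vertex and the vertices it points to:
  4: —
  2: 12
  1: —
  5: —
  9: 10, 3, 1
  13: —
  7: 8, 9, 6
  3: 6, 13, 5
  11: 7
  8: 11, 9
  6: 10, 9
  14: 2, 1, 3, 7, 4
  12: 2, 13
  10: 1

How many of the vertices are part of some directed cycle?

A vertex is on a directed cycle iff it belongs to a strongly connected component of size ≥ 2 (or has a self-loop).
The vertices on cycles are {2, 3, 6, 7, 8, 9, 11, 12} — 8 in total.

8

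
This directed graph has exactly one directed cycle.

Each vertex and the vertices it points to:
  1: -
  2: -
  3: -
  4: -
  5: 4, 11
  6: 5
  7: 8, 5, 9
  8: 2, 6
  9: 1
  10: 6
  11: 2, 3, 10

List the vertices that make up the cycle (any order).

DFS with gray/black marking from 5:
5 gray
  4 gray
  4 black
  11 gray
    2 gray
    2 black
    3 gray
    3 black
    10 gray
      6 gray
        6→5: 5 is gray → back edge
Back edge closes the cycle 5 → 11 → 10 → 6 → 5; its vertices are {5, 6, 10, 11}.

5, 6, 10, 11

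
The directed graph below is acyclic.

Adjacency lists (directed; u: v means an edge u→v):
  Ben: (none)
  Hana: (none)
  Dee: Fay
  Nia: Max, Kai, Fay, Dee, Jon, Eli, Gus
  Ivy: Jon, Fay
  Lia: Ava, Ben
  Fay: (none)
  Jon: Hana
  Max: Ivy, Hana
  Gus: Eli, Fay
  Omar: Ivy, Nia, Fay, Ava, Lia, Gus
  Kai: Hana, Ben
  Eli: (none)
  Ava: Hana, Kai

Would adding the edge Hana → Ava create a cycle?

Yes

Adding Hana→Ava creates a cycle iff Ava can already reach Hana.
Path from Ava: Ava → Hana.
So Ava → … → Hana → Ava is a cycle.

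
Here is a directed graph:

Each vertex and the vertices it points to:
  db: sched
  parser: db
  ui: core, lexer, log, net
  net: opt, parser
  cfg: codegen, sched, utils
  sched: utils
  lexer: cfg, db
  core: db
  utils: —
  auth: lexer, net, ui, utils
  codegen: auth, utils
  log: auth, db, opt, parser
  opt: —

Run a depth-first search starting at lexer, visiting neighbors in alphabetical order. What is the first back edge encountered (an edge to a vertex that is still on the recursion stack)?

auth->lexer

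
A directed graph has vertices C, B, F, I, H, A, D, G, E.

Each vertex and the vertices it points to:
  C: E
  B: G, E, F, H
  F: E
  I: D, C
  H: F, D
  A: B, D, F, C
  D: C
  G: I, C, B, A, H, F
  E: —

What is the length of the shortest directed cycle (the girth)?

For each vertex v, BFS finds the shortest path from v back to v.
The shortest such closed walk is B → G → B, length 2.

2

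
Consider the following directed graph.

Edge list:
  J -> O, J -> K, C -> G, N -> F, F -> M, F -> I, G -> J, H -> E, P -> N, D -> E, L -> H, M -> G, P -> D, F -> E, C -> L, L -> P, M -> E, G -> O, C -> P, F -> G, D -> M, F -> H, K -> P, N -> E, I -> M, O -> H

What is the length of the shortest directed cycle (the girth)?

6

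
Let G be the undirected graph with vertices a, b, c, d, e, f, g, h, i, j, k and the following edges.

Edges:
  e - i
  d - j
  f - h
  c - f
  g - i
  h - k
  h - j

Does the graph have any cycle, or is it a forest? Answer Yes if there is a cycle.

No

DFS, tracking each vertex's parent; an edge to a visited non-parent vertex closes a cycle.
Start from g:
visit g (parent –)
  visit i (parent g)
    i–g: parent, skip
    visit e (parent i)
      e–i: parent, skip
visit a (parent –)
visit b (parent –)
visit c (parent –)
  visit f (parent c)
    visit h (parent f)
      h–f: parent, skip
      visit j (parent h)
        visit d (parent j)
          d–j: parent, skip
        j–h: parent, skip
      visit k (parent h)
        k–h: parent, skip
    f–c: parent, skip
No non-parent visited neighbor found — the graph is a forest.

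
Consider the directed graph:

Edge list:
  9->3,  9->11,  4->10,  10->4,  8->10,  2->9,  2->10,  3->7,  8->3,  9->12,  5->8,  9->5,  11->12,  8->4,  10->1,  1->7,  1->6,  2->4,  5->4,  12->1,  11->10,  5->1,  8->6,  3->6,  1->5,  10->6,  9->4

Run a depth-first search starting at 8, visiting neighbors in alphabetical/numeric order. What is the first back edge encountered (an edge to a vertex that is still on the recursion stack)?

5→1

DFS from 8 (visiting neighbors in alphabetical/numeric order); mark gray on enter, black on exit:
8 gray
  3 gray
    6 gray
    6 black
    7 gray
    7 black
  3 black
  4 gray
    10 gray
      1 gray
        5 gray
          5→1: 1 is gray → back edge
First back edge: 5 → 1.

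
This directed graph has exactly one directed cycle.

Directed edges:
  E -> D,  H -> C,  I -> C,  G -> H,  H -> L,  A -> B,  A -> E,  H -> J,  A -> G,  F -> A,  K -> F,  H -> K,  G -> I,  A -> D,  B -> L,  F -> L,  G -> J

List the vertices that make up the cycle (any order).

DFS with gray/black marking from A:
A gray
  D gray
  D black
  G gray
    J gray
    J black
    H gray
      K gray
        F gray
          F→A: A is gray → back edge
Back edge closes the cycle A → G → H → K → F → A; its vertices are {A, F, G, H, K}.

A, F, G, H, K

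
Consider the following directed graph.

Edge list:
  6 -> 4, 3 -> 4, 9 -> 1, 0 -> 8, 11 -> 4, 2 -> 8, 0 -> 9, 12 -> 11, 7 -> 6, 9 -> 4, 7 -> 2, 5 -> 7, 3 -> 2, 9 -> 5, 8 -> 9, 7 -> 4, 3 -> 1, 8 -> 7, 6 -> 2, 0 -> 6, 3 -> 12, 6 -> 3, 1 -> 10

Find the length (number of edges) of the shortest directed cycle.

For each vertex v, BFS finds the shortest path from v back to v.
The shortest such closed walk is 2 → 8 → 7 → 2, length 3.

3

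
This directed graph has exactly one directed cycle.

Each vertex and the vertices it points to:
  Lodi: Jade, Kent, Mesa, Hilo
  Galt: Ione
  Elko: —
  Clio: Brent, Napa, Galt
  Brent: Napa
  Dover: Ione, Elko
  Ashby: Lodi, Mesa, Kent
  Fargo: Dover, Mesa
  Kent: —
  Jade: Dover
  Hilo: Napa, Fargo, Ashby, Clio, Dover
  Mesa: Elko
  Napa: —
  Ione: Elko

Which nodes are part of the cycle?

Hilo, Lodi, Ashby

DFS with gray/black marking from Hilo:
Hilo gray
  Napa gray
  Napa black
  Fargo gray
    Dover gray
      Ione gray
        Elko gray
        Elko black
      Ione black
      Dover→Elko: Elko black — skip
    Dover black
    Mesa gray
      Mesa→Elko: Elko black — skip
    Mesa black
  Fargo black
  Ashby gray
    Lodi gray
      Jade gray
        Jade→Dover: Dover black — skip
      Jade black
      Kent gray
      Kent black
      Lodi→Mesa: Mesa black — skip
      Lodi→Hilo: Hilo is gray → back edge
Back edge closes the cycle Hilo → Ashby → Lodi → Hilo; its vertices are {Hilo, Lodi, Ashby}.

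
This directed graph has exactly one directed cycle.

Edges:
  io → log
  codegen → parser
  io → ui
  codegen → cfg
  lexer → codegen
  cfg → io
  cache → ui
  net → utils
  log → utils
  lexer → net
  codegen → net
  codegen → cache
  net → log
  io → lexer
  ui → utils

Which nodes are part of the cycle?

DFS with gray/black marking from codegen:
codegen gray
  parser gray
  parser black
  net gray
    log gray
      utils gray
      utils black
    log black
    net→utils: utils black — skip
  net black
  cache gray
    ui gray
      ui→utils: utils black — skip
    ui black
  cache black
  cfg gray
    io gray
      io→log: log black — skip
      io→ui: ui black — skip
      lexer gray
        lexer→net: net black — skip
        lexer→codegen: codegen is gray → back edge
Back edge closes the cycle codegen → cfg → io → lexer → codegen; its vertices are {io, cfg, lexer, codegen}.

io, cfg, lexer, codegen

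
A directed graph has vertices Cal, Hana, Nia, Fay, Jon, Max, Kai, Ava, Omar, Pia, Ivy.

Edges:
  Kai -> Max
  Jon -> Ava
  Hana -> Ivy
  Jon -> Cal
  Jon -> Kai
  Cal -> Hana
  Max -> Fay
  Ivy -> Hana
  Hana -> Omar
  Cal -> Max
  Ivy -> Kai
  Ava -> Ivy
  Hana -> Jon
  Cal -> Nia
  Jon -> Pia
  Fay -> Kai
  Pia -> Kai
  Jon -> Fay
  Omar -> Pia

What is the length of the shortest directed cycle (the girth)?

2

For each vertex v, BFS finds the shortest path from v back to v.
The shortest such closed walk is Hana → Ivy → Hana, length 2.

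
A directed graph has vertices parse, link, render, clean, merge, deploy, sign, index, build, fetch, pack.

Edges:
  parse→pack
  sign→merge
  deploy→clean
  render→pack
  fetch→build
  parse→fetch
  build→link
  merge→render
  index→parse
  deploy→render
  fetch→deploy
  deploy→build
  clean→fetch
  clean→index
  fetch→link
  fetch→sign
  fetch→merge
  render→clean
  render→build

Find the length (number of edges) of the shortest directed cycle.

3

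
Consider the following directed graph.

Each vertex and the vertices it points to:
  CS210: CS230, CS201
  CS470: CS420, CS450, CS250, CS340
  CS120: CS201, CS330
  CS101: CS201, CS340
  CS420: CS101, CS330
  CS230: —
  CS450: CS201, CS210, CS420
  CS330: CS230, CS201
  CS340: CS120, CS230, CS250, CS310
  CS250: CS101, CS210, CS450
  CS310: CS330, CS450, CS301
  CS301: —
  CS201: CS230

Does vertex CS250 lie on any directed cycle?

CS250 is on a cycle iff CS250 can reach itself via ≥1 edge.
CS250 → CS101 → CS340 → CS250 — yes.

Yes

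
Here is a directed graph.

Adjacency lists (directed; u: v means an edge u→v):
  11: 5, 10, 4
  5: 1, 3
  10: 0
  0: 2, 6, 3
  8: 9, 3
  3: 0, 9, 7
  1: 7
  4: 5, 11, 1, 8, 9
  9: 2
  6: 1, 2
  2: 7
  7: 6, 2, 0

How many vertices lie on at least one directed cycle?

9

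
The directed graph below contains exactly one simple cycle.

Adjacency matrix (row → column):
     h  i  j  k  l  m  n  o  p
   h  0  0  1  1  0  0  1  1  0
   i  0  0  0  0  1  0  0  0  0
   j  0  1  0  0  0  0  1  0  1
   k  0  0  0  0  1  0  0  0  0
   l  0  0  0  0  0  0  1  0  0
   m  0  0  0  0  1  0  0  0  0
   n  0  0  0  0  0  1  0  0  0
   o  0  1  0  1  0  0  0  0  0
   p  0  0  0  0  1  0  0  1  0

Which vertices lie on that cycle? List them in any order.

DFS with gray/black marking from n:
n gray
  m gray
    l gray
      l→n: n is gray → back edge
Back edge closes the cycle n → m → l → n; its vertices are {l, m, n}.

l, m, n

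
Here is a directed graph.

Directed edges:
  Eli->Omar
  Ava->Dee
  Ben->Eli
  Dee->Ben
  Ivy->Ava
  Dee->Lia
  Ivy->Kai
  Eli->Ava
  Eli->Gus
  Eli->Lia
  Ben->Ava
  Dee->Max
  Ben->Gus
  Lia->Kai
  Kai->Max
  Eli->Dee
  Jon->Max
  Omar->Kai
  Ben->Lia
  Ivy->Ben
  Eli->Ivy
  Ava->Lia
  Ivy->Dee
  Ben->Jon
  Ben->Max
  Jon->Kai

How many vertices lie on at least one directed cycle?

5

A vertex is on a directed cycle iff it belongs to a strongly connected component of size ≥ 2 (or has a self-loop).
The vertices on cycles are {Ava, Ben, Dee, Eli, Ivy} — 5 in total.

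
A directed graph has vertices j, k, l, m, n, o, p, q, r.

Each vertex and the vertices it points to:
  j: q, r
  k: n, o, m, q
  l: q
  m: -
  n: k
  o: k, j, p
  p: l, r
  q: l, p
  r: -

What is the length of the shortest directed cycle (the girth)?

2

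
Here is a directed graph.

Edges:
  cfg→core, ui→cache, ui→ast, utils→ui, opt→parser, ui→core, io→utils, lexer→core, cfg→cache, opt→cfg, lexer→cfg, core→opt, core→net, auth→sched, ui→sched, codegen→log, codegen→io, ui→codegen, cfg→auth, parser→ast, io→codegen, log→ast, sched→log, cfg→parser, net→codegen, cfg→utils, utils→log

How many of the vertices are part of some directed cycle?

8

A vertex is on a directed cycle iff it belongs to a strongly connected component of size ≥ 2 (or has a self-loop).
The vertices on cycles are {io, ui, cfg, net, opt, core, utils, codegen} — 8 in total.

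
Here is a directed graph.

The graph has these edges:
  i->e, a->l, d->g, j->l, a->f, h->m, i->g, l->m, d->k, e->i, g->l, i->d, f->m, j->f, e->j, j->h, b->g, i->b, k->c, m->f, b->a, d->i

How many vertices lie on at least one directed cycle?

5

A vertex is on a directed cycle iff it belongs to a strongly connected component of size ≥ 2 (or has a self-loop).
The vertices on cycles are {d, e, f, i, m} — 5 in total.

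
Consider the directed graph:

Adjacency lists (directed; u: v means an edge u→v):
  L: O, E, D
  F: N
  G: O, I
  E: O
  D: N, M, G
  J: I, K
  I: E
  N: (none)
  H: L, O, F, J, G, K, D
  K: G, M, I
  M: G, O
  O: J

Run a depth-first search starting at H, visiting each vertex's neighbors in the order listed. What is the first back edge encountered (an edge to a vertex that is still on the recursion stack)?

E->O

DFS from H (visiting each vertex's neighbors in the order listed); mark gray on enter, black on exit:
H gray
  L gray
    O gray
      J gray
        I gray
          E gray
            E→O: O is gray → back edge
First back edge: E → O.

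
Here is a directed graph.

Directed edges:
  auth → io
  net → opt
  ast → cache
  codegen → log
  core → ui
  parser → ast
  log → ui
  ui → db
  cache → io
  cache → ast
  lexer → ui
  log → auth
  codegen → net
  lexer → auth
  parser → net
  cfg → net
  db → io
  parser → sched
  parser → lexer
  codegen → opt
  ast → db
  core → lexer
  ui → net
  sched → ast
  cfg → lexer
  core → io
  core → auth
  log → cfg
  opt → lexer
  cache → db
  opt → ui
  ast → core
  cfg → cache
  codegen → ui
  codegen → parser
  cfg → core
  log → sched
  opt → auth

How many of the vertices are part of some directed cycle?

A vertex is on a directed cycle iff it belongs to a strongly connected component of size ≥ 2 (or has a self-loop).
The vertices on cycles are {ui, ast, net, opt, cache, lexer} — 6 in total.

6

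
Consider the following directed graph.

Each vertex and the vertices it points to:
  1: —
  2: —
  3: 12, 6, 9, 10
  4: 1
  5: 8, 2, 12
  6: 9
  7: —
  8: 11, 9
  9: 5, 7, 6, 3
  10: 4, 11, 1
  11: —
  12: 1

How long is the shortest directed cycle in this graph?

For each vertex v, BFS finds the shortest path from v back to v.
The shortest such closed walk is 9 → 6 → 9, length 2.

2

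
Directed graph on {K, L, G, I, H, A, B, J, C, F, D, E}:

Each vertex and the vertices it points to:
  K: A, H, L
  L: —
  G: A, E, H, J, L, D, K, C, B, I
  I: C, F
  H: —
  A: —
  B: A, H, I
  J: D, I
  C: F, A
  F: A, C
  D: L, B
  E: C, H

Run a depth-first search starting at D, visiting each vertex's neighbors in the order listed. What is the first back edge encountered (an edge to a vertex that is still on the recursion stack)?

F→C

DFS from D (visiting each vertex's neighbors in the order listed); mark gray on enter, black on exit:
D gray
  L gray
  L black
  B gray
    A gray
    A black
    H gray
    H black
    I gray
      C gray
        F gray
          F→A: A black — skip
          F→C: C is gray → back edge
First back edge: F → C.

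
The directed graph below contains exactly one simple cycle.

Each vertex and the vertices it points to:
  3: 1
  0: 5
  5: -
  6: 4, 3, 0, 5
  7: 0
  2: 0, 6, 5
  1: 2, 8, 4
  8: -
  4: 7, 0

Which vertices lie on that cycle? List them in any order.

DFS with gray/black marking from 1:
1 gray
  2 gray
    0 gray
      5 gray
      5 black
    0 black
    6 gray
      4 gray
        7 gray
          7→0: 0 black — skip
        7 black
        4→0: 0 black — skip
      4 black
      3 gray
        3→1: 1 is gray → back edge
Back edge closes the cycle 1 → 2 → 6 → 3 → 1; its vertices are {1, 2, 3, 6}.

1, 2, 3, 6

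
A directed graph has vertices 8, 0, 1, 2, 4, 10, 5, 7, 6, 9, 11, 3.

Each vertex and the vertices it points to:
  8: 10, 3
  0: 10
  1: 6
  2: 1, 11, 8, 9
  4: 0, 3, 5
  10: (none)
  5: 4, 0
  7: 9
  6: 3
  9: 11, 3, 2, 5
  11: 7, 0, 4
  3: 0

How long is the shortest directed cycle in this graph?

2

For each vertex v, BFS finds the shortest path from v back to v.
The shortest such closed walk is 2 → 9 → 2, length 2.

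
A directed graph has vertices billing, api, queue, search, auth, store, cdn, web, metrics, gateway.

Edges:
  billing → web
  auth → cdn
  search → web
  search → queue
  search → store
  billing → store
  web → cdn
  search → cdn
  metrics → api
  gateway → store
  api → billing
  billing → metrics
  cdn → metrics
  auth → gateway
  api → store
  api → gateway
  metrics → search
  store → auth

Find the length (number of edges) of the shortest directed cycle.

3

For each vertex v, BFS finds the shortest path from v back to v.
The shortest such closed walk is metrics → search → cdn → metrics, length 3.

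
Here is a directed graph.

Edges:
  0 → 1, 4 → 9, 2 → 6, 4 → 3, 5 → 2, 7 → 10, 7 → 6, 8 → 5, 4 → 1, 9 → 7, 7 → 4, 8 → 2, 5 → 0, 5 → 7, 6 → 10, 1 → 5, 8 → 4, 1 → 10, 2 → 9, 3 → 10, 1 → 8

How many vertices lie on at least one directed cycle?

A vertex is on a directed cycle iff it belongs to a strongly connected component of size ≥ 2 (or has a self-loop).
The vertices on cycles are {0, 1, 2, 4, 5, 7, 8, 9} — 8 in total.

8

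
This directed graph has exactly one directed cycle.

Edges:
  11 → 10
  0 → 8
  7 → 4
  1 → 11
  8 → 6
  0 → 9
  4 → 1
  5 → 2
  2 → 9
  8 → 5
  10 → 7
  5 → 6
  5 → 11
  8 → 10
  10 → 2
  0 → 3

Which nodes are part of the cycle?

1, 4, 7, 10, 11

DFS with gray/black marking from 10:
10 gray
  7 gray
    4 gray
      1 gray
        11 gray
          11→10: 10 is gray → back edge
Back edge closes the cycle 10 → 7 → 4 → 1 → 11 → 10; its vertices are {1, 4, 7, 10, 11}.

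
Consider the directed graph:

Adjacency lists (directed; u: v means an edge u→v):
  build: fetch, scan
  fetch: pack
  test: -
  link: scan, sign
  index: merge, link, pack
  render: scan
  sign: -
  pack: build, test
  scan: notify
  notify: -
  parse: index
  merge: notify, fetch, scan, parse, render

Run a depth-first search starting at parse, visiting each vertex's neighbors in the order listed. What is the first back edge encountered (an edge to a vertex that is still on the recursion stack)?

DFS from parse (visiting each vertex's neighbors in the order listed); mark gray on enter, black on exit:
parse gray
  index gray
    merge gray
      notify gray
      notify black
      fetch gray
        pack gray
          build gray
            build→fetch: fetch is gray → back edge
First back edge: build → fetch.

build→fetch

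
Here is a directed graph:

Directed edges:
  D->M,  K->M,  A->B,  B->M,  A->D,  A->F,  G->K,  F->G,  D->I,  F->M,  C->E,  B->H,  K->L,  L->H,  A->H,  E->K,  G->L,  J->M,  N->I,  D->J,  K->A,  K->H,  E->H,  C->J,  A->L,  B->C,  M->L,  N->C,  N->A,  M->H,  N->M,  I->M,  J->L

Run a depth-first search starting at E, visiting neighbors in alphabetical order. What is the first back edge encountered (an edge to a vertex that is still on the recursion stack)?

C→E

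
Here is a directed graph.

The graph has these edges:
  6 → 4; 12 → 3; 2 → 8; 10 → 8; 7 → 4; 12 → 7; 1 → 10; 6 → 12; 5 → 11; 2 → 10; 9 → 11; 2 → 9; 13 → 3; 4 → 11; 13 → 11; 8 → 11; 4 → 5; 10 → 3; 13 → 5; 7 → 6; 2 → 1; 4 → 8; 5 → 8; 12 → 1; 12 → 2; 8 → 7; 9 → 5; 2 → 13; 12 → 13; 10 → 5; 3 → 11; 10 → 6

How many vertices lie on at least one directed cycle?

A vertex is on a directed cycle iff it belongs to a strongly connected component of size ≥ 2 (or has a self-loop).
The vertices on cycles are {1, 2, 4, 5, 6, 7, 8, 9, 10, 12, 13} — 11 in total.

11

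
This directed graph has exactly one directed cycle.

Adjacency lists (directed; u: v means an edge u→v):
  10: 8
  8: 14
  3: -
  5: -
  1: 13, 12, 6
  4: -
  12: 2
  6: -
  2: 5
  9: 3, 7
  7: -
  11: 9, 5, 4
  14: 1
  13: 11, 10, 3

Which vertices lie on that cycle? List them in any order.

DFS with gray/black marking from 1:
1 gray
  13 gray
    11 gray
      9 gray
        3 gray
        3 black
        7 gray
        7 black
      9 black
      5 gray
      5 black
      4 gray
      4 black
    11 black
    10 gray
      8 gray
        14 gray
          14→1: 1 is gray → back edge
Back edge closes the cycle 1 → 13 → 10 → 8 → 14 → 1; its vertices are {1, 8, 10, 13, 14}.

1, 8, 10, 13, 14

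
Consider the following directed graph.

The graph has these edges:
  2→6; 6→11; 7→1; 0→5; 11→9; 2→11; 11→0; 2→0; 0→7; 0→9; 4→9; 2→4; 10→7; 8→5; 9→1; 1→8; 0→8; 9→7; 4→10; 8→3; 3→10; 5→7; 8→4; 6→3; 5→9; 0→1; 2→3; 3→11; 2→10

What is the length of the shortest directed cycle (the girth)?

For each vertex v, BFS finds the shortest path from v back to v.
The shortest such closed walk is 0 → 8 → 3 → 11 → 0, length 4.

4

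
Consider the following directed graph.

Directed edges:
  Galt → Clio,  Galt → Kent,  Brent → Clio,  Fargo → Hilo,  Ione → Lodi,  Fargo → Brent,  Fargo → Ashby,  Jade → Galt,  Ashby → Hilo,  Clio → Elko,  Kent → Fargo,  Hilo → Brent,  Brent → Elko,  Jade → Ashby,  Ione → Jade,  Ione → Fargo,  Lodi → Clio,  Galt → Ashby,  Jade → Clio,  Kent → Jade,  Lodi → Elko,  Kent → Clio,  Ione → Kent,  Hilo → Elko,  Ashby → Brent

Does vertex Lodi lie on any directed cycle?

Lodi lies on a cycle iff there is a path from Lodi back to itself.
Exploring from Lodi, it never reaches itself; equivalently, its strongly connected component is a singleton.

No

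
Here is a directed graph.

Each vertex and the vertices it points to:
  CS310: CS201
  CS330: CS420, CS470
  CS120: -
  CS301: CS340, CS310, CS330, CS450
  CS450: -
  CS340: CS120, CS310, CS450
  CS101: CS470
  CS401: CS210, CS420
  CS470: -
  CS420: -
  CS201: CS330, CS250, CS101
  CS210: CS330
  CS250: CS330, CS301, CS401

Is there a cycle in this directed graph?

Yes

DFS with white/gray/black marking, starting from CS330:
CS330 gray
  CS420 gray
  CS420 black
  CS470 gray
  CS470 black
CS330 black
CS310 gray
  CS201 gray
    CS201→CS330: CS330 black — skip
    CS250 gray
      CS250→CS330: CS330 black — skip
      CS301 gray
        CS340 gray
          CS120 gray
          CS120 black
          CS340→CS310: CS310 is gray → back edge
Back edge found, so a cycle exists: CS310 → CS201 → CS250 → CS301 → CS340 → CS310.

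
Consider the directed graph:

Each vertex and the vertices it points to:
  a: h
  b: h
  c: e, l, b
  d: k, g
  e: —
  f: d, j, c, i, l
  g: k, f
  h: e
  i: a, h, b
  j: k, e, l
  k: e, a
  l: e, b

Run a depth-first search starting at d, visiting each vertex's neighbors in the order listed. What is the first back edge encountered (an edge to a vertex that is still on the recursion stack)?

f→d

DFS from d (visiting each vertex's neighbors in the order listed); mark gray on enter, black on exit:
d gray
  k gray
    e gray
    e black
    a gray
      h gray
        h→e: e black — skip
      h black
    a black
  k black
  g gray
    g→k: k black — skip
    f gray
      f→d: d is gray → back edge
First back edge: f → d.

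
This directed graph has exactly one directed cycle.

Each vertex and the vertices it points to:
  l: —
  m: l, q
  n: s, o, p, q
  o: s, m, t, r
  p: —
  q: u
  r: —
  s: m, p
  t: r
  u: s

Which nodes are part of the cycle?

m, q, s, u

DFS with gray/black marking from m:
m gray
  l gray
  l black
  q gray
    u gray
      s gray
        s→m: m is gray → back edge
Back edge closes the cycle m → q → u → s → m; its vertices are {m, q, s, u}.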